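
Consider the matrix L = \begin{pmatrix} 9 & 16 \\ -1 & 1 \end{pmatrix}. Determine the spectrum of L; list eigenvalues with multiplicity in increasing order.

5, 5

Characteristic polynomial: p(t) = t^2 - 10t + 25 = (t - 5)^2.
Roots (with multiplicity): 5, 5.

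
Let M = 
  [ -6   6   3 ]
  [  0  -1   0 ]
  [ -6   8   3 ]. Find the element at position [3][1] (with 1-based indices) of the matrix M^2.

Characteristic polynomial: r^3 + 4r^2 + 3r = r(r + 1)(r + 3), so the eigenvalues are -3, -1, 0.
r=0: eigenvector (1, 0, 2).
r=-3: eigenvector (-1, 0, -1).
r=-1: eigenvector (0, 1, -2).
P = [[1, -1, 0], [0, 0, 1], [2, -1, -2]], D = diag(0, -3, -1), P⁻¹ = [[-1, 2, 1], [-2, 2, 1], [0, 1, 0]].
M² = P·diag(0, 9, 1)·P⁻¹ = [[18, -18, -9], [0, 1, 0], [18, -20, -9]].
The requested entry is 18.

18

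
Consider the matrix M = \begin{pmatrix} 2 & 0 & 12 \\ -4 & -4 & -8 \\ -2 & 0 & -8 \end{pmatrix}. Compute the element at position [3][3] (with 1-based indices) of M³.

Characteristic polynomial: r^3 + 10r^2 + 32r + 32 = (r + 2)(r + 4)^2, so the eigenvalues are -4, -4, -2.
r=-2: eigenvector (3, -2, -1).
r=-4: eigenvector (0, 1, 0).
r=-4: eigenvector (-2, -1, 1).
P = [[3, 0, -2], [-2, 1, -1], [-1, 0, 1]], D = diag(-2, -4, -4), P⁻¹ = [[1, 0, 2], [3, 1, 7], [1, 0, 3]].
M³ = P·diag(-8, -64, -64)·P⁻¹ = [[104, 0, 336], [-112, -64, -224], [-56, 0, -176]].
The requested entry is -176.

-176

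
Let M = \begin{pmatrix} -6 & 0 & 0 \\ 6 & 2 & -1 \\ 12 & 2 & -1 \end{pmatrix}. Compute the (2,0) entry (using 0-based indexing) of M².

Characteristic polynomial: λ^3 + 5λ^2 - 6λ = λ(λ - 1)(λ + 6), so the eigenvalues are -6, 0, 1.
λ=-6: eigenvector (1, -1, -2).
λ=0: eigenvector (0, -1, -2).
λ=1: eigenvector (0, 1, 1).
P = [[1, 0, 0], [-1, -1, 1], [-2, -2, 1]], D = diag(-6, 0, 1), P⁻¹ = [[1, 0, 0], [-1, 1, -1], [0, 2, -1]].
M² = P·diag(36, 0, 1)·P⁻¹ = [[36, 0, 0], [-36, 2, -1], [-72, 2, -1]].
The requested entry is -72.

-72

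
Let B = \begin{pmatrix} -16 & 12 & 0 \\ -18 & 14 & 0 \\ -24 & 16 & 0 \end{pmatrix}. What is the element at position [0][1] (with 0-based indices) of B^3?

Characteristic polynomial: μ^3 + 2μ^2 - 8μ = μ(μ - 2)(μ + 4), so the eigenvalues are -4, 0, 2.
μ=-4: eigenvector (1, 1, 2).
μ=2: eigenvector (2, 3, 0).
μ=0: eigenvector (0, 0, 1).
P = [[1, 2, 0], [1, 3, 0], [2, 0, 1]], D = diag(-4, 2, 0), P⁻¹ = [[3, -2, 0], [-1, 1, 0], [-6, 4, 1]].
B³ = P·diag(-64, 8, 0)·P⁻¹ = [[-208, 144, 0], [-216, 152, 0], [-384, 256, 0]].
The requested entry is 144.

144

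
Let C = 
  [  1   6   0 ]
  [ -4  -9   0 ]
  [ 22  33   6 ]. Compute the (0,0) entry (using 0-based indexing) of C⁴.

-1007

Characteristic polynomial: s^3 + 2s^2 - 33s - 90 = (s - 6)(s + 3)(s + 5), so the eigenvalues are -5, -3, 6.
s=-5: eigenvector (-1, 1, -1).
s=-3: eigenvector (3, -2, 0).
s=6: eigenvector (0, 0, 1).
P = [[-1, 3, 0], [1, -2, 0], [-1, 0, 1]], D = diag(-5, -3, 6), P⁻¹ = [[2, 3, 0], [1, 1, 0], [2, 3, 1]].
C⁴ = P·diag(625, 81, 1296)·P⁻¹ = [[-1007, -1632, 0], [1088, 1713, 0], [1342, 2013, 1296]].
The requested entry is -1007.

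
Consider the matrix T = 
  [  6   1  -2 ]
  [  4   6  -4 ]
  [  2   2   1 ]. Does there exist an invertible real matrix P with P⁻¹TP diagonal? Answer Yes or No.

No

Characteristic polynomial: p(s) = s^3 - 13s^2 + 56s - 80 = (s - 5)(s - 4)^2.
s = 4 has algebraic multiplicity 2; rank(T − 4I) = 2, so geometric multiplicity = 1.
Geometric multiplicity < algebraic multiplicity, so T is not diagonalizable.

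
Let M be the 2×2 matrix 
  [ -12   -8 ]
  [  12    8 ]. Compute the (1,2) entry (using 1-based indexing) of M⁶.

8192

Characteristic polynomial: t^2 + 4t = t(t + 4), so the eigenvalues are -4, 0.
t=0: eigenvector (-2, 3).
t=-4: eigenvector (-1, 1).
P = [[-2, -1], [3, 1]], D = diag(0, -4), P⁻¹ = [[1, 1], [-3, -2]].
M⁶ = P·diag(0, 4096)·P⁻¹ = [[12288, 8192], [-12288, -8192]].
The requested entry is 8192.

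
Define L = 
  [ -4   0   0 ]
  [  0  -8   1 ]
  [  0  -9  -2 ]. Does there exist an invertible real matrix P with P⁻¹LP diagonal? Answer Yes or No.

No

Characteristic polynomial: p(λ) = λ^3 + 14λ^2 + 65λ + 100 = (λ + 4)(λ + 5)^2.
λ = -5 has algebraic multiplicity 2; rank(L + 5I) = 2, so geometric multiplicity = 1.
Geometric multiplicity < algebraic multiplicity, so L is not diagonalizable.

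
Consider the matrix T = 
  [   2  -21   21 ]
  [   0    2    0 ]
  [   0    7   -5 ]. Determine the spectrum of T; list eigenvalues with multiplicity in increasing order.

-5, 2, 2

Characteristic polynomial: p(r) = r^3 + r^2 - 16r + 20 = (r - 2)^2(r + 5).
Roots (with multiplicity): -5, 2, 2.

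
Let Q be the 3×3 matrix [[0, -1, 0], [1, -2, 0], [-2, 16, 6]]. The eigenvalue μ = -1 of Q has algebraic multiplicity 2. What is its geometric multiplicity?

Q + 1I = [[1, -1, 0], [1, -1, 0], [-2, 16, 7]].
This matrix has rank 2, so its null space has dimension 3 − 2 = 1.

1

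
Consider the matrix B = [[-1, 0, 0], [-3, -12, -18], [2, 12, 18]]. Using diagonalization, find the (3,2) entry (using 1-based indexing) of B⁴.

Characteristic polynomial: r^3 - 5r^2 - 6r = r(r - 6)(r + 1), so the eigenvalues are -1, 0, 6.
r=-1: eigenvector (1, 3, -2).
r=0: eigenvector (0, 3, -2).
r=6: eigenvector (0, -1, 1).
P = [[1, 0, 0], [3, 3, -1], [-2, -2, 1]], D = diag(-1, 0, 6), P⁻¹ = [[1, 0, 0], [-1, 1, 1], [0, 2, 3]].
B⁴ = P·diag(1, 0, 1296)·P⁻¹ = [[1, 0, 0], [3, -2592, -3888], [-2, 2592, 3888]].
The requested entry is 2592.

2592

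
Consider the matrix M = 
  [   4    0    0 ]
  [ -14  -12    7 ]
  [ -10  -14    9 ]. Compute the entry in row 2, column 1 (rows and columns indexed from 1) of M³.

-266

Characteristic polynomial: μ^3 - μ^2 - 22μ + 40 = (μ - 4)(μ - 2)(μ + 5), so the eigenvalues are -5, 2, 4.
μ=2: eigenvector (0, 1, 2).
μ=-5: eigenvector (0, 1, 1).
μ=4: eigenvector (1, 0, 2).
P = [[0, 0, 1], [1, 1, 0], [2, 1, 2]], D = diag(2, -5, 4), P⁻¹ = [[-2, -1, 1], [2, 2, -1], [1, 0, 0]].
M³ = P·diag(8, -125, 64)·P⁻¹ = [[64, 0, 0], [-266, -258, 133], [-154, -266, 141]].
The requested entry is -266.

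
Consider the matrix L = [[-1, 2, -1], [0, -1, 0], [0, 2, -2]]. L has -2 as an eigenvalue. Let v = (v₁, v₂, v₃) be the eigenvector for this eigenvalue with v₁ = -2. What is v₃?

-2

L + 2I = [[1, 2, -1], [0, 1, 0], [0, 2, 0]].
Solving (L + 2I)v = 0 gives the eigenspace spanned by (-2, 0, -2).
With v₁ = -2, v = (-2, 0, -2), so v₃ = -2.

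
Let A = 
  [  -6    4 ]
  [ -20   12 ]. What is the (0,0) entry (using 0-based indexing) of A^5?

-3936

Characteristic polynomial: s^2 - 6s + 8 = (s - 4)(s - 2), so the eigenvalues are 2, 4.
s=2: eigenvector (1, 2).
s=4: eigenvector (2, 5).
P = [[1, 2], [2, 5]], D = diag(2, 4), P⁻¹ = [[5, -2], [-2, 1]].
A⁵ = P·diag(32, 1024)·P⁻¹ = [[-3936, 1984], [-9920, 4992]].
The requested entry is -3936.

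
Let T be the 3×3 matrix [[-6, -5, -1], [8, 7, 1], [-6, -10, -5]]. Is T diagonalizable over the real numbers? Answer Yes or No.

No

Characteristic polynomial: p(μ) = μ^3 + 4μ^2 - 3μ - 18 = (μ - 2)(μ + 3)^2.
μ = -3 has algebraic multiplicity 2; rank(T + 3I) = 2, so geometric multiplicity = 1.
Geometric multiplicity < algebraic multiplicity, so T is not diagonalizable.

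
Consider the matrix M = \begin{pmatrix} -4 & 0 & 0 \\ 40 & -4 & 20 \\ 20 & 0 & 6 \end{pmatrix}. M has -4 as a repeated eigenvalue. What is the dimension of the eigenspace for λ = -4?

M + 4I = [[0, 0, 0], [40, 0, 20], [20, 0, 10]].
This matrix has rank 1, so its null space has dimension 3 − 1 = 2.

2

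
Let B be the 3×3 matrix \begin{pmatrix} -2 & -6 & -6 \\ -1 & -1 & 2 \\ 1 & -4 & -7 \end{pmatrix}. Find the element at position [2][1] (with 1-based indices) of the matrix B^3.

-19

Characteristic polynomial: μ^3 + 10μ^2 + 31μ + 30 = (μ + 2)(μ + 3)(μ + 5), so the eigenvalues are -5, -3, -2.
μ=-2: eigenvector (1, -1, 1).
μ=-3: eigenvector (0, 1, -1).
μ=-5: eigenvector (2, 0, 1).
P = [[1, 0, 2], [-1, 1, 0], [1, -1, 1]], D = diag(-2, -3, -5), P⁻¹ = [[1, -2, -2], [1, -1, -2], [0, 1, 1]].
B³ = P·diag(-8, -27, -125)·P⁻¹ = [[-8, -234, -234], [-19, 11, 38], [19, -136, -163]].
The requested entry is -19.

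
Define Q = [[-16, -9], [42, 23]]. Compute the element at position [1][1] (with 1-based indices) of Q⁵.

Characteristic polynomial: μ^2 - 7μ + 10 = (μ - 5)(μ - 2), so the eigenvalues are 2, 5.
μ=5: eigenvector (3, -7).
μ=2: eigenvector (1, -2).
P = [[3, 1], [-7, -2]], D = diag(5, 2), P⁻¹ = [[-2, -1], [7, 3]].
Q⁵ = P·diag(3125, 32)·P⁻¹ = [[-18526, -9279], [43302, 21683]].
The requested entry is -18526.

-18526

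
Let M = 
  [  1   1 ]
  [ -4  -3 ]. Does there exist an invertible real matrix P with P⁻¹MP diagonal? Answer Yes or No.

Characteristic polynomial: p(s) = s^2 + 2s + 1 = (s + 1)^2.
s = -1 has algebraic multiplicity 2; rank(M + 1I) = 1, so geometric multiplicity = 1.
Geometric multiplicity < algebraic multiplicity, so M is not diagonalizable.

No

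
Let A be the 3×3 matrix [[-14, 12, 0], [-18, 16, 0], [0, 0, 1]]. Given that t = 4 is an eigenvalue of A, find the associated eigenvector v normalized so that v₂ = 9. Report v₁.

A − 4I = [[-18, 12, 0], [-18, 12, 0], [0, 0, -3]].
Solving (A − 4I)v = 0 gives the eigenspace spanned by (6, 9, 0).
With v₂ = 9, v = (6, 9, 0), so v₁ = 6.

6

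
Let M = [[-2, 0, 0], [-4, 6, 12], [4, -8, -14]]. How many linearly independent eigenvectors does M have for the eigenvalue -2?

M + 2I = [[0, 0, 0], [-4, 8, 12], [4, -8, -12]].
This matrix has rank 1, so its null space has dimension 3 − 1 = 2.

2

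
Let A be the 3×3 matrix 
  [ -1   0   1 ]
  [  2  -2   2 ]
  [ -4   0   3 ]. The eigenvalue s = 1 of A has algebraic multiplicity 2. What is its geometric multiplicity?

1

A − 1I = [[-2, 0, 1], [2, -3, 2], [-4, 0, 2]].
This matrix has rank 2, so its null space has dimension 3 − 2 = 1.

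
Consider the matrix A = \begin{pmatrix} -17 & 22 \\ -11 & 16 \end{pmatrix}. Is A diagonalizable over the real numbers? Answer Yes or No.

Yes

Characteristic polynomial: p(λ) = λ^2 + λ - 30 = (λ - 5)(λ + 6).
All 2 eigenvalues are distinct, so A is diagonalizable.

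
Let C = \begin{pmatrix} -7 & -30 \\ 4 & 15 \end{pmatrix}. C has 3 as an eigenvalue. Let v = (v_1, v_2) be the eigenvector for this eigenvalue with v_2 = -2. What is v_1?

6

C − 3I = [[-10, -30], [4, 12]].
Solving (C − 3I)v = 0 gives the eigenspace spanned by (6, -2).
With v_2 = -2, v = (6, -2), so v_1 = 6.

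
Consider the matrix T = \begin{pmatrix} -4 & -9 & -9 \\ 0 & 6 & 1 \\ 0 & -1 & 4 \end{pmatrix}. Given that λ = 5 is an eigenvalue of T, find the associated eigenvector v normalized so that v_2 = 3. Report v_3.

T − 5I = [[-9, -9, -9], [0, 1, 1], [0, -1, -1]].
Solving (T − 5I)v = 0 gives the eigenspace spanned by (0, 3, -3).
With v_2 = 3, v = (0, 3, -3), so v_3 = -3.

-3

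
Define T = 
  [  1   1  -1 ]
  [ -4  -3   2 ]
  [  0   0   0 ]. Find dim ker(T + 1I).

T + 1I = [[2, 1, -1], [-4, -2, 2], [0, 0, 1]].
This matrix has rank 2, so its null space has dimension 3 − 2 = 1.

1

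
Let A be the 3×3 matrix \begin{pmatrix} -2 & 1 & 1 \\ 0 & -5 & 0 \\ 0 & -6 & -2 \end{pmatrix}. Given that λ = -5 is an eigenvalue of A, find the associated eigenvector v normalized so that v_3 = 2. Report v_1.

-1

A + 5I = [[3, 1, 1], [0, 0, 0], [0, -6, 3]].
Solving (A + 5I)v = 0 gives the eigenspace spanned by (-1, 1, 2).
With v_3 = 2, v = (-1, 1, 2), so v_1 = -1.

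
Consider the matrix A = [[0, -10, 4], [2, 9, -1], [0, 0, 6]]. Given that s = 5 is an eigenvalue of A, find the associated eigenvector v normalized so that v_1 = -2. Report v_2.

1

A − 5I = [[-5, -10, 4], [2, 4, -1], [0, 0, 1]].
Solving (A − 5I)v = 0 gives the eigenspace spanned by (-2, 1, 0).
With v_1 = -2, v = (-2, 1, 0), so v_2 = 1.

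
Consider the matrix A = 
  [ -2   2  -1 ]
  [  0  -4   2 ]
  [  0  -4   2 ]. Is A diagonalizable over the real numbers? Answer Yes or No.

Characteristic polynomial: p(t) = t^3 + 4t^2 + 4t = t(t + 2)^2.
t = -2 has algebraic multiplicity 2; rank(A + 2I) = 2, so geometric multiplicity = 1.
Geometric multiplicity < algebraic multiplicity, so A is not diagonalizable.

No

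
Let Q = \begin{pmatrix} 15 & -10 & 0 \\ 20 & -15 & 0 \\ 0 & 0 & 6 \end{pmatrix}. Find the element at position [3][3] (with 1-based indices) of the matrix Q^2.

Characteristic polynomial: r^3 - 6r^2 - 25r + 150 = (r - 6)(r - 5)(r + 5), so the eigenvalues are -5, 5, 6.
r=-5: eigenvector (-1, -2, 0).
r=5: eigenvector (1, 1, 0).
r=6: eigenvector (0, 0, 1).
P = [[-1, 1, 0], [-2, 1, 0], [0, 0, 1]], D = diag(-5, 5, 6), P⁻¹ = [[1, -1, 0], [2, -1, 0], [0, 0, 1]].
Q² = P·diag(25, 25, 36)·P⁻¹ = [[25, 0, 0], [0, 25, 0], [0, 0, 36]].
The requested entry is 36.

36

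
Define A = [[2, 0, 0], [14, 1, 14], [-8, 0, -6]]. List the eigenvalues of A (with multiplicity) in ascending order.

Characteristic polynomial: p(r) = r^3 + 3r^2 - 16r + 12 = (r - 2)(r - 1)(r + 6).
Roots (with multiplicity): -6, 1, 2.

-6, 1, 2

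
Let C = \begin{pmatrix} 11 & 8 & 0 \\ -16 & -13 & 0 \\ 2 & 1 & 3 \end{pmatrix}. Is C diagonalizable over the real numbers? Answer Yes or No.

Characteristic polynomial: p(r) = r^3 - r^2 - 21r + 45 = (r - 3)^2(r + 5).
r = 3 has algebraic multiplicity 2; rank(C − 3I) = 2, so geometric multiplicity = 1.
Geometric multiplicity < algebraic multiplicity, so C is not diagonalizable.

No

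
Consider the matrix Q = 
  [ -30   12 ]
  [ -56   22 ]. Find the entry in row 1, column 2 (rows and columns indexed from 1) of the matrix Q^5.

23232

Characteristic polynomial: λ^2 + 8λ + 12 = (λ + 2)(λ + 6), so the eigenvalues are -6, -2.
λ=-2: eigenvector (3, 7).
λ=-6: eigenvector (-1, -2).
P = [[3, -1], [7, -2]], D = diag(-2, -6), P⁻¹ = [[-2, 1], [-7, 3]].
Q⁵ = P·diag(-32, -7776)·P⁻¹ = [[-54240, 23232], [-108416, 46432]].
The requested entry is 23232.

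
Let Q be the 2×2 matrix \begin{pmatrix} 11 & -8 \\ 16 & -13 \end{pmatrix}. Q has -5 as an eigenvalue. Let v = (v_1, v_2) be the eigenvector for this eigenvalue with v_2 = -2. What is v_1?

-1

Q + 5I = [[16, -8], [16, -8]].
Solving (Q + 5I)v = 0 gives the eigenspace spanned by (-1, -2).
With v_2 = -2, v = (-1, -2), so v_1 = -1.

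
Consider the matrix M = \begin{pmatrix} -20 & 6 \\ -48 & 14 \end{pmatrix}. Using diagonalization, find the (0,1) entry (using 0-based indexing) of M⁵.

Characteristic polynomial: μ^2 + 6μ + 8 = (μ + 2)(μ + 4), so the eigenvalues are -4, -2.
μ=-2: eigenvector (1, 3).
μ=-4: eigenvector (-3, -8).
P = [[1, -3], [3, -8]], D = diag(-2, -4), P⁻¹ = [[-8, 3], [-3, 1]].
M⁵ = P·diag(-32, -1024)·P⁻¹ = [[-8960, 2976], [-23808, 7904]].
The requested entry is 2976.

2976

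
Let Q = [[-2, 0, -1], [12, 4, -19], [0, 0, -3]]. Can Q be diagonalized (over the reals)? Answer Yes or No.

Yes

Characteristic polynomial: p(r) = r^3 + r^2 - 14r - 24 = (r - 4)(r + 2)(r + 3).
All 3 eigenvalues are distinct, so Q is diagonalizable.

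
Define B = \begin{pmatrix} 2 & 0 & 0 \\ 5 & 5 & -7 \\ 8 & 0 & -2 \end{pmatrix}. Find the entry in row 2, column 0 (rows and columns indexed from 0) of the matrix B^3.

32

Characteristic polynomial: μ^3 - 5μ^2 - 4μ + 20 = (μ - 5)(μ - 2)(μ + 2), so the eigenvalues are -2, 2, 5.
μ=2: eigenvector (1, 3, 2).
μ=5: eigenvector (0, 1, 0).
μ=-2: eigenvector (0, 1, 1).
P = [[1, 0, 0], [3, 1, 1], [2, 0, 1]], D = diag(2, 5, -2), P⁻¹ = [[1, 0, 0], [-1, 1, -1], [-2, 0, 1]].
B³ = P·diag(8, 125, -8)·P⁻¹ = [[8, 0, 0], [-85, 125, -133], [32, 0, -8]].
The requested entry is 32.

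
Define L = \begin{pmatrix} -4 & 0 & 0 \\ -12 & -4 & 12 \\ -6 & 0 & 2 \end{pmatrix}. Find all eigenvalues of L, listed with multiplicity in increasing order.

-4, -4, 2

Characteristic polynomial: p(s) = s^3 + 6s^2 - 32 = (s - 2)(s + 4)^2.
Roots (with multiplicity): -4, -4, 2.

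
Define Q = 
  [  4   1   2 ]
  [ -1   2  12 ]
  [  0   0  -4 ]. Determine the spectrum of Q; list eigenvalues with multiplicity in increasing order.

Characteristic polynomial: p(r) = r^3 - 2r^2 - 15r + 36 = (r - 3)^2(r + 4).
Roots (with multiplicity): -4, 3, 3.

-4, 3, 3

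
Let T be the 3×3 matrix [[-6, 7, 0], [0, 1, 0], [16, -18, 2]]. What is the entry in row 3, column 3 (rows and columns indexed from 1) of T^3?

8

Characteristic polynomial: s^3 + 3s^2 - 16s + 12 = (s - 2)(s - 1)(s + 6), so the eigenvalues are -6, 1, 2.
s=-6: eigenvector (1, 0, -2).
s=2: eigenvector (0, 0, 1).
s=1: eigenvector (1, 1, 2).
P = [[1, 0, 1], [0, 0, 1], [-2, 1, 2]], D = diag(-6, 2, 1), P⁻¹ = [[1, -1, 0], [2, -4, 1], [0, 1, 0]].
T³ = P·diag(-216, 8, 1)·P⁻¹ = [[-216, 217, 0], [0, 1, 0], [448, -462, 8]].
The requested entry is 8.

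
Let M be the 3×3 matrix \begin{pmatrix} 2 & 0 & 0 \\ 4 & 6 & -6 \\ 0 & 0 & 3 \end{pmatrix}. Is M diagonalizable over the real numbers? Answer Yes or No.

Yes

Characteristic polynomial: p(r) = r^3 - 11r^2 + 36r - 36 = (r - 6)(r - 3)(r - 2).
All 3 eigenvalues are distinct, so M is diagonalizable.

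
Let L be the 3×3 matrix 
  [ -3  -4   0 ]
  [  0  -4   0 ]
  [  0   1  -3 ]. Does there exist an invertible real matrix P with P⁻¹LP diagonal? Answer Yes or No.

Characteristic polynomial: p(s) = s^3 + 10s^2 + 33s + 36 = (s + 3)^2(s + 4).
s = -3 has algebraic multiplicity 2; rank(L + 3I) = 1, so geometric multiplicity = 2.
Every eigenvalue has geometric = algebraic multiplicity, so L is diagonalizable.

Yes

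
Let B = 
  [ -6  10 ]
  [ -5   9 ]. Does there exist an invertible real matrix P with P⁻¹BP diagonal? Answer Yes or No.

Yes

Characteristic polynomial: p(r) = r^2 - 3r - 4 = (r - 4)(r + 1).
All 2 eigenvalues are distinct, so B is diagonalizable.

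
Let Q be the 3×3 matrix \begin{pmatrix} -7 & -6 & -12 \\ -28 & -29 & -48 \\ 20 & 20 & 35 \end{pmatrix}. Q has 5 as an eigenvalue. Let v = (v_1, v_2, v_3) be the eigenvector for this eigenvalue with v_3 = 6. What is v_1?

Q − 5I = [[-12, -6, -12], [-28, -34, -48], [20, 20, 30]].
Solving (Q − 5I)v = 0 gives the eigenspace spanned by (-3, -6, 6).
With v_3 = 6, v = (-3, -6, 6), so v_1 = -3.

-3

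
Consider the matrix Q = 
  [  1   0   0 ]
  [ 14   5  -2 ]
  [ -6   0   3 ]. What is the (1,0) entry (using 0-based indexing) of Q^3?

542

Characteristic polynomial: r^3 - 9r^2 + 23r - 15 = (r - 5)(r - 3)(r - 1), so the eigenvalues are 1, 3, 5.
r=1: eigenvector (1, -2, 3).
r=3: eigenvector (0, 1, 1).
r=5: eigenvector (0, 1, 0).
P = [[1, 0, 0], [-2, 1, 1], [3, 1, 0]], D = diag(1, 3, 5), P⁻¹ = [[1, 0, 0], [-3, 0, 1], [5, 1, -1]].
Q³ = P·diag(1, 27, 125)·P⁻¹ = [[1, 0, 0], [542, 125, -98], [-78, 0, 27]].
The requested entry is 542.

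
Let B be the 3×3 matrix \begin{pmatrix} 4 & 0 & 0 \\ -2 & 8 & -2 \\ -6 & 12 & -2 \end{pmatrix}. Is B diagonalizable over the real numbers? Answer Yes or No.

Characteristic polynomial: p(μ) = μ^3 - 10μ^2 + 32μ - 32 = (μ - 4)^2(μ - 2).
μ = 4 has algebraic multiplicity 2; rank(B − 4I) = 1, so geometric multiplicity = 2.
Every eigenvalue has geometric = algebraic multiplicity, so B is diagonalizable.

Yes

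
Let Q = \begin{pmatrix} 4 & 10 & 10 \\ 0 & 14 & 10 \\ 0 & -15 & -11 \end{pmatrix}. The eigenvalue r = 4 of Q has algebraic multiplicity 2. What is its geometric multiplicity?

2

Q − 4I = [[0, 10, 10], [0, 10, 10], [0, -15, -15]].
This matrix has rank 1, so its null space has dimension 3 − 1 = 2.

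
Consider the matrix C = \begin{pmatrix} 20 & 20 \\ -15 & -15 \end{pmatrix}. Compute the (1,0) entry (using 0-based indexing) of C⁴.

Characteristic polynomial: λ^2 - 5λ = λ(λ - 5), so the eigenvalues are 0, 5.
λ=5: eigenvector (4, -3).
λ=0: eigenvector (-1, 1).
P = [[4, -1], [-3, 1]], D = diag(5, 0), P⁻¹ = [[1, 1], [3, 4]].
C⁴ = P·diag(625, 0)·P⁻¹ = [[2500, 2500], [-1875, -1875]].
The requested entry is -1875.

-1875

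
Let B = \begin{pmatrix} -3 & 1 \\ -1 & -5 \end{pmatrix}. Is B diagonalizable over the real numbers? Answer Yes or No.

Characteristic polynomial: p(μ) = μ^2 + 8μ + 16 = (μ + 4)^2.
μ = -4 has algebraic multiplicity 2; rank(B + 4I) = 1, so geometric multiplicity = 1.
Geometric multiplicity < algebraic multiplicity, so B is not diagonalizable.

No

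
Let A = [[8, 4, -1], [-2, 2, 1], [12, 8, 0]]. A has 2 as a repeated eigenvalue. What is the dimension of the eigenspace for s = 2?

1

A − 2I = [[6, 4, -1], [-2, 0, 1], [12, 8, -2]].
This matrix has rank 2, so its null space has dimension 3 − 2 = 1.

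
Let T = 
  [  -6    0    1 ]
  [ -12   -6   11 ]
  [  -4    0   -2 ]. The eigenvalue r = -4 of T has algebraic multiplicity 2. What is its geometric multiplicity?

1

T + 4I = [[-2, 0, 1], [-12, -2, 11], [-4, 0, 2]].
This matrix has rank 2, so its null space has dimension 3 − 2 = 1.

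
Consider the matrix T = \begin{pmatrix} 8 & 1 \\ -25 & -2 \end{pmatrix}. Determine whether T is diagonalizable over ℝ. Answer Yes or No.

Characteristic polynomial: p(λ) = λ^2 - 6λ + 9 = (λ - 3)^2.
λ = 3 has algebraic multiplicity 2; rank(T − 3I) = 1, so geometric multiplicity = 1.
Geometric multiplicity < algebraic multiplicity, so T is not diagonalizable.

No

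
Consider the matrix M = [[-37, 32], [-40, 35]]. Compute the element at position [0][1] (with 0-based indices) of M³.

Characteristic polynomial: t^2 + 2t - 15 = (t - 3)(t + 5), so the eigenvalues are -5, 3.
t=3: eigenvector (4, 5).
t=-5: eigenvector (-1, -1).
P = [[4, -1], [5, -1]], D = diag(3, -5), P⁻¹ = [[-1, 1], [-5, 4]].
M³ = P·diag(27, -125)·P⁻¹ = [[-733, 608], [-760, 635]].
The requested entry is 608.

608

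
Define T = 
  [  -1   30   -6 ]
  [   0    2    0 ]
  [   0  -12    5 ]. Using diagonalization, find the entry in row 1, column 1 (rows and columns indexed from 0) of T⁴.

16

Characteristic polynomial: μ^3 - 6μ^2 + 3μ + 10 = (μ - 5)(μ - 2)(μ + 1), so the eigenvalues are -1, 2, 5.
μ=5: eigenvector (-1, 0, 1).
μ=2: eigenvector (2, 1, 4).
μ=-1: eigenvector (1, 0, 0).
P = [[-1, 2, 1], [0, 1, 0], [1, 4, 0]], D = diag(5, 2, -1), P⁻¹ = [[0, -4, 1], [0, 1, 0], [1, -6, 1]].
T⁴ = P·diag(625, 16, 1)·P⁻¹ = [[1, 2526, -624], [0, 16, 0], [0, -2436, 625]].
The requested entry is 16.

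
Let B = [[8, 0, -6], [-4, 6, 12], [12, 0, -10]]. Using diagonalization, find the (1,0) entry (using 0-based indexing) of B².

88

Characteristic polynomial: r^3 - 4r^2 - 20r + 48 = (r - 6)(r - 2)(r + 4), so the eigenvalues are -4, 2, 6.
r=6: eigenvector (0, 1, 0).
r=2: eigenvector (1, -2, 1).
r=-4: eigenvector (1, -2, 2).
P = [[0, 1, 1], [1, -2, -2], [0, 1, 2]], D = diag(6, 2, -4), P⁻¹ = [[2, 1, 0], [2, 0, -1], [-1, 0, 1]].
B² = P·diag(36, 4, 16)·P⁻¹ = [[-8, 0, 12], [88, 36, -24], [-24, 0, 28]].
The requested entry is 88.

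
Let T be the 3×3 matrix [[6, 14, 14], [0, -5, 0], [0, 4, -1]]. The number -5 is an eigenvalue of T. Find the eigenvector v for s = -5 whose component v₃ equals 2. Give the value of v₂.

T + 5I = [[11, 14, 14], [0, 0, 0], [0, 4, 4]].
Solving (T + 5I)v = 0 gives the eigenspace spanned by (0, -2, 2).
With v₃ = 2, v = (0, -2, 2), so v₂ = -2.

-2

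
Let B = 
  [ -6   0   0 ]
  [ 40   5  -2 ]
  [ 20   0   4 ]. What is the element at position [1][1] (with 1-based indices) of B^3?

-216

Characteristic polynomial: r^3 - 3r^2 - 34r + 120 = (r - 5)(r - 4)(r + 6), so the eigenvalues are -6, 4, 5.
r=-6: eigenvector (1, -4, -2).
r=5: eigenvector (0, 1, 0).
r=4: eigenvector (0, 2, 1).
P = [[1, 0, 0], [-4, 1, 2], [-2, 0, 1]], D = diag(-6, 5, 4), P⁻¹ = [[1, 0, 0], [0, 1, -2], [2, 0, 1]].
B³ = P·diag(-216, 125, 64)·P⁻¹ = [[-216, 0, 0], [1120, 125, -122], [560, 0, 64]].
The requested entry is -216.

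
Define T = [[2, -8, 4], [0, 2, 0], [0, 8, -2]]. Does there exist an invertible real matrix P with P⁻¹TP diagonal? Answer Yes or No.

Yes

Characteristic polynomial: p(s) = s^3 - 2s^2 - 4s + 8 = (s - 2)^2(s + 2).
s = 2 has algebraic multiplicity 2; rank(T − 2I) = 1, so geometric multiplicity = 2.
Every eigenvalue has geometric = algebraic multiplicity, so T is diagonalizable.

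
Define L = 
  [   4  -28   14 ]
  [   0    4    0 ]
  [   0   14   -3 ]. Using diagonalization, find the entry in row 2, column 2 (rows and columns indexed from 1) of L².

Characteristic polynomial: t^3 - 5t^2 - 8t + 48 = (t - 4)^2(t + 3), so the eigenvalues are -3, 4, 4.
t=4: eigenvector (1, 0, 0).
t=-3: eigenvector (-2, 0, 1).
t=4: eigenvector (0, 1, 2).
P = [[1, -2, 0], [0, 0, 1], [0, 1, 2]], D = diag(4, -3, 4), P⁻¹ = [[1, -4, 2], [0, -2, 1], [0, 1, 0]].
L² = P·diag(16, 9, 16)·P⁻¹ = [[16, -28, 14], [0, 16, 0], [0, 14, 9]].
The requested entry is 16.

16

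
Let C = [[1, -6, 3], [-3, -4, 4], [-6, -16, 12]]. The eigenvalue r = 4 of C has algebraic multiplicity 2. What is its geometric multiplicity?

C − 4I = [[-3, -6, 3], [-3, -8, 4], [-6, -16, 8]].
This matrix has rank 2, so its null space has dimension 3 − 2 = 1.

1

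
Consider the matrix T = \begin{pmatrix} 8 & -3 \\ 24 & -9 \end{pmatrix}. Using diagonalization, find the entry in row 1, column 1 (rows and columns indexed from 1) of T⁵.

8

Characteristic polynomial: r^2 + r = r(r + 1), so the eigenvalues are -1, 0.
r=-1: eigenvector (1, 3).
r=0: eigenvector (-3, -8).
P = [[1, -3], [3, -8]], D = diag(-1, 0), P⁻¹ = [[-8, 3], [-3, 1]].
T⁵ = P·diag(-1, 0)·P⁻¹ = [[8, -3], [24, -9]].
The requested entry is 8.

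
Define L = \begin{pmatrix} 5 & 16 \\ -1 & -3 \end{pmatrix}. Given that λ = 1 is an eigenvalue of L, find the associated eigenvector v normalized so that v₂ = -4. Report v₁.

16

L − 1I = [[4, 16], [-1, -4]].
Solving (L − 1I)v = 0 gives the eigenspace spanned by (16, -4).
With v₂ = -4, v = (16, -4), so v₁ = 16.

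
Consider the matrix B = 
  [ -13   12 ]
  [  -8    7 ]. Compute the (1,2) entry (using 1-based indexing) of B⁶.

-46872

Characteristic polynomial: μ^2 + 6μ + 5 = (μ + 1)(μ + 5), so the eigenvalues are -5, -1.
μ=-1: eigenvector (1, 1).
μ=-5: eigenvector (-3, -2).
P = [[1, -3], [1, -2]], D = diag(-1, -5), P⁻¹ = [[-2, 3], [-1, 1]].
B⁶ = P·diag(1, 15625)·P⁻¹ = [[46873, -46872], [31248, -31247]].
The requested entry is -46872.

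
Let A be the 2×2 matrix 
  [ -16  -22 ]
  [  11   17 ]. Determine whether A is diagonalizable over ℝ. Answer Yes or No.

Yes

Characteristic polynomial: p(r) = r^2 - r - 30 = (r - 6)(r + 5).
All 2 eigenvalues are distinct, so A is diagonalizable.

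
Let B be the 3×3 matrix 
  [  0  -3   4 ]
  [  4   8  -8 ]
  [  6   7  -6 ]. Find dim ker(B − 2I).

B − 2I = [[-2, -3, 4], [4, 6, -8], [6, 7, -8]].
This matrix has rank 2, so its null space has dimension 3 − 2 = 1.

1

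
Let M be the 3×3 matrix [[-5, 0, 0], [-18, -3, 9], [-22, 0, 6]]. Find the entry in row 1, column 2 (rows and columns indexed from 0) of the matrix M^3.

Characteristic polynomial: λ^3 + 2λ^2 - 33λ - 90 = (λ - 6)(λ + 3)(λ + 5), so the eigenvalues are -5, -3, 6.
λ=-5: eigenvector (1, 0, 2).
λ=6: eigenvector (0, 1, 1).
λ=-3: eigenvector (0, 1, 0).
P = [[1, 0, 0], [0, 1, 1], [2, 1, 0]], D = diag(-5, 6, -3), P⁻¹ = [[1, 0, 0], [-2, 0, 1], [2, 1, -1]].
M³ = P·diag(-125, 216, -27)·P⁻¹ = [[-125, 0, 0], [-486, -27, 243], [-682, 0, 216]].
The requested entry is 243.

243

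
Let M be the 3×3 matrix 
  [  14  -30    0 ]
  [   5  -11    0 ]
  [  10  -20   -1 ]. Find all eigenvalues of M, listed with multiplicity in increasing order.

Characteristic polynomial: p(λ) = λ^3 - 2λ^2 - 7λ - 4 = (λ - 4)(λ + 1)^2.
Roots (with multiplicity): -1, -1, 4.

-1, -1, 4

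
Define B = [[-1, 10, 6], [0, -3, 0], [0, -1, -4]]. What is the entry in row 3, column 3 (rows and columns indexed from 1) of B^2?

Characteristic polynomial: r^3 + 8r^2 + 19r + 12 = (r + 1)(r + 3)(r + 4), so the eigenvalues are -4, -3, -1.
r=-1: eigenvector (1, 0, 0).
r=-4: eigenvector (-2, 0, 1).
r=-3: eigenvector (-2, 1, -1).
P = [[1, -2, -2], [0, 0, 1], [0, 1, -1]], D = diag(-1, -4, -3), P⁻¹ = [[1, 4, 2], [0, 1, 1], [0, 1, 0]].
B² = P·diag(1, 16, 9)·P⁻¹ = [[1, -46, -30], [0, 9, 0], [0, 7, 16]].
The requested entry is 16.

16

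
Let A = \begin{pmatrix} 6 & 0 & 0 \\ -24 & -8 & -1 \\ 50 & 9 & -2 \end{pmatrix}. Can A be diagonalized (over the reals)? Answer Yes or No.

No

Characteristic polynomial: p(s) = s^3 + 4s^2 - 35s - 150 = (s - 6)(s + 5)^2.
s = -5 has algebraic multiplicity 2; rank(A + 5I) = 2, so geometric multiplicity = 1.
Geometric multiplicity < algebraic multiplicity, so A is not diagonalizable.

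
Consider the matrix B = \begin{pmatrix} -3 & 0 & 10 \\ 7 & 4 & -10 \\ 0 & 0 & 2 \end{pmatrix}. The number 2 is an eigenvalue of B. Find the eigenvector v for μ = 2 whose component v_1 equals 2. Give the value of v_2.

B − 2I = [[-5, 0, 10], [7, 2, -10], [0, 0, 0]].
Solving (B − 2I)v = 0 gives the eigenspace spanned by (2, -2, 1).
With v_1 = 2, v = (2, -2, 1), so v_2 = -2.

-2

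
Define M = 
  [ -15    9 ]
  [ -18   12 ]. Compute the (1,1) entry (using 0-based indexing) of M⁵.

Characteristic polynomial: t^2 + 3t - 18 = (t - 3)(t + 6), so the eigenvalues are -6, 3.
t=-6: eigenvector (1, 1).
t=3: eigenvector (1, 2).
P = [[1, 1], [1, 2]], D = diag(-6, 3), P⁻¹ = [[2, -1], [-1, 1]].
M⁵ = P·diag(-7776, 243)·P⁻¹ = [[-15795, 8019], [-16038, 8262]].
The requested entry is 8262.

8262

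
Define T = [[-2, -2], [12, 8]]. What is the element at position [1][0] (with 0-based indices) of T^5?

Characteristic polynomial: r^2 - 6r + 8 = (r - 4)(r - 2), so the eigenvalues are 2, 4.
r=4: eigenvector (-1, 3).
r=2: eigenvector (1, -2).
P = [[-1, 1], [3, -2]], D = diag(4, 2), P⁻¹ = [[2, 1], [3, 1]].
T⁵ = P·diag(1024, 32)·P⁻¹ = [[-1952, -992], [5952, 3008]].
The requested entry is 5952.

5952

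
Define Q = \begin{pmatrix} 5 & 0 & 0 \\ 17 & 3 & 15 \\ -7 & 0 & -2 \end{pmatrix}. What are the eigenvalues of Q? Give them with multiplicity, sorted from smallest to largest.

-2, 3, 5

Characteristic polynomial: p(r) = r^3 - 6r^2 - r + 30 = (r - 5)(r - 3)(r + 2).
Roots (with multiplicity): -2, 3, 5.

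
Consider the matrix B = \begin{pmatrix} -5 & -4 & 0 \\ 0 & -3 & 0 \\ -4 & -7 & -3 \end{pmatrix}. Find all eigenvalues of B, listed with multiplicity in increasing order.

Characteristic polynomial: p(r) = r^3 + 11r^2 + 39r + 45 = (r + 3)^2(r + 5).
Roots (with multiplicity): -5, -3, -3.

-5, -3, -3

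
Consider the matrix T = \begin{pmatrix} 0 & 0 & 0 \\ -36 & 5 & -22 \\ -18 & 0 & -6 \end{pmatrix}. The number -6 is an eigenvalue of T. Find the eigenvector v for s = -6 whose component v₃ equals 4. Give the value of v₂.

T + 6I = [[6, 0, 0], [-36, 11, -22], [-18, 0, 0]].
Solving (T + 6I)v = 0 gives the eigenspace spanned by (0, 8, 4).
With v₃ = 4, v = (0, 8, 4), so v₂ = 8.

8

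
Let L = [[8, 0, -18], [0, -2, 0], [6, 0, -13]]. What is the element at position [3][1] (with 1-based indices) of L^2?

-30

Characteristic polynomial: μ^3 + 7μ^2 + 14μ + 8 = (μ + 1)(μ + 2)(μ + 4), so the eigenvalues are -4, -2, -1.
μ=-4: eigenvector (-3, 0, -2).
μ=-2: eigenvector (0, 1, 0).
μ=-1: eigenvector (2, 0, 1).
P = [[-3, 0, 2], [0, 1, 0], [-2, 0, 1]], D = diag(-4, -2, -1), P⁻¹ = [[1, 0, -2], [0, 1, 0], [2, 0, -3]].
L² = P·diag(16, 4, 1)·P⁻¹ = [[-44, 0, 90], [0, 4, 0], [-30, 0, 61]].
The requested entry is -30.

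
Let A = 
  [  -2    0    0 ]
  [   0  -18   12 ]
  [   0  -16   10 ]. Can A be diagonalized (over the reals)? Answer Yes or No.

Yes

Characteristic polynomial: p(μ) = μ^3 + 10μ^2 + 28μ + 24 = (μ + 2)^2(μ + 6).
μ = -2 has algebraic multiplicity 2; rank(A + 2I) = 1, so geometric multiplicity = 2.
Every eigenvalue has geometric = algebraic multiplicity, so A is diagonalizable.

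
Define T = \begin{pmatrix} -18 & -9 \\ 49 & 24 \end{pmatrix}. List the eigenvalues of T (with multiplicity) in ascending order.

Characteristic polynomial: p(s) = s^2 - 6s + 9 = (s - 3)^2.
Roots (with multiplicity): 3, 3.

3, 3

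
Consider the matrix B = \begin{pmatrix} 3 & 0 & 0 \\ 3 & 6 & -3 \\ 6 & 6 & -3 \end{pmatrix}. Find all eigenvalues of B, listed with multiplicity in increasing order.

0, 3, 3

Characteristic polynomial: p(s) = s^3 - 6s^2 + 9s = s(s - 3)^2.
Roots (with multiplicity): 0, 3, 3.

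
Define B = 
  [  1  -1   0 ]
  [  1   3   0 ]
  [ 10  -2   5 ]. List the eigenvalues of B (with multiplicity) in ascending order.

Characteristic polynomial: p(μ) = μ^3 - 9μ^2 + 24μ - 20 = (μ - 5)(μ - 2)^2.
Roots (with multiplicity): 2, 2, 5.

2, 2, 5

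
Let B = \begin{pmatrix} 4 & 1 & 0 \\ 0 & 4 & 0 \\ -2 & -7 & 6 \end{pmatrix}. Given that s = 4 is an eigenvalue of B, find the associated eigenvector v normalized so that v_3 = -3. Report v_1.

-3

B − 4I = [[0, 1, 0], [0, 0, 0], [-2, -7, 2]].
Solving (B − 4I)v = 0 gives the eigenspace spanned by (-3, 0, -3).
With v_3 = -3, v = (-3, 0, -3), so v_1 = -3.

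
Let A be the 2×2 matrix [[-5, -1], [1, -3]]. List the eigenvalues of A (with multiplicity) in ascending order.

-4, -4

Characteristic polynomial: p(r) = r^2 + 8r + 16 = (r + 4)^2.
Roots (with multiplicity): -4, -4.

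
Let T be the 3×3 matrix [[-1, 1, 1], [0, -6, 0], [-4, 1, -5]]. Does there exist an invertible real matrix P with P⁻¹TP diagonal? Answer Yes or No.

Characteristic polynomial: p(s) = s^3 + 12s^2 + 45s + 54 = (s + 3)^2(s + 6).
s = -3 has algebraic multiplicity 2; rank(T + 3I) = 2, so geometric multiplicity = 1.
Geometric multiplicity < algebraic multiplicity, so T is not diagonalizable.

No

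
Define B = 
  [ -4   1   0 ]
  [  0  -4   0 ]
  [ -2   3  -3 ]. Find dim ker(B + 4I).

1

B + 4I = [[0, 1, 0], [0, 0, 0], [-2, 3, 1]].
This matrix has rank 2, so its null space has dimension 3 − 2 = 1.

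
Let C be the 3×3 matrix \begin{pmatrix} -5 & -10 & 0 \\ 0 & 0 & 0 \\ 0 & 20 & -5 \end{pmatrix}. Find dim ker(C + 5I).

C + 5I = [[0, -10, 0], [0, 5, 0], [0, 20, 0]].
This matrix has rank 1, so its null space has dimension 3 − 1 = 2.

2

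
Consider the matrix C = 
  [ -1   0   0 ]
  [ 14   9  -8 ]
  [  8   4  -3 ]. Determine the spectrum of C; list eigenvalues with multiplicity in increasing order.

Characteristic polynomial: p(s) = s^3 - 5s^2 - s + 5 = (s - 5)(s - 1)(s + 1).
Roots (with multiplicity): -1, 1, 5.

-1, 1, 5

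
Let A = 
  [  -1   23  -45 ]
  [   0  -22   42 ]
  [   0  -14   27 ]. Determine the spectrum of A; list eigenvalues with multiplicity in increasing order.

Characteristic polynomial: p(λ) = λ^3 - 4λ^2 - 11λ - 6 = (λ - 6)(λ + 1)^2.
Roots (with multiplicity): -1, -1, 6.

-1, -1, 6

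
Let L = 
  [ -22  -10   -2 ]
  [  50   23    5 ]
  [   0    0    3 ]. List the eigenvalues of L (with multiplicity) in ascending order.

-2, 3, 3

Characteristic polynomial: p(r) = r^3 - 4r^2 - 3r + 18 = (r - 3)^2(r + 2).
Roots (with multiplicity): -2, 3, 3.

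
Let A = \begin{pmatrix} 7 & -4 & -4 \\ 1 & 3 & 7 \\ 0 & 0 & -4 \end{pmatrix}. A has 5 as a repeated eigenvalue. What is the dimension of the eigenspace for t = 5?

A − 5I = [[2, -4, -4], [1, -2, 7], [0, 0, -9]].
This matrix has rank 2, so its null space has dimension 3 − 2 = 1.

1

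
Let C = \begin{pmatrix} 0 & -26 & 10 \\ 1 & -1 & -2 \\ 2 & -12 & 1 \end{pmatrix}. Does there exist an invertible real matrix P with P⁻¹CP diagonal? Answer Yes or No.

Characteristic polynomial: p(λ) = λ^3 - 19λ - 30 = (λ - 5)(λ + 2)(λ + 3).
All 3 eigenvalues are distinct, so C is diagonalizable.

Yes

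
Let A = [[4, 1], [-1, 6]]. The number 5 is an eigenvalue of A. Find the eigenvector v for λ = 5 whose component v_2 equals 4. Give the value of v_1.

A − 5I = [[-1, 1], [-1, 1]].
Solving (A − 5I)v = 0 gives the eigenspace spanned by (4, 4).
With v_2 = 4, v = (4, 4), so v_1 = 4.

4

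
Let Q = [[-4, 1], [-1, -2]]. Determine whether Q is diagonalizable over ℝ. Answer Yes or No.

Characteristic polynomial: p(r) = r^2 + 6r + 9 = (r + 3)^2.
r = -3 has algebraic multiplicity 2; rank(Q + 3I) = 1, so geometric multiplicity = 1.
Geometric multiplicity < algebraic multiplicity, so Q is not diagonalizable.

No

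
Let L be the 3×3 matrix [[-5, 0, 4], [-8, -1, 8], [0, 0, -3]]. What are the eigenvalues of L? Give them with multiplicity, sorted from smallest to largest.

-5, -3, -1

Characteristic polynomial: p(t) = t^3 + 9t^2 + 23t + 15 = (t + 1)(t + 3)(t + 5).
Roots (with multiplicity): -5, -3, -1.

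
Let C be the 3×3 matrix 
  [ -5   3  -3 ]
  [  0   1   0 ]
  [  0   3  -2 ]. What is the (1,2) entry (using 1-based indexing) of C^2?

-21

Characteristic polynomial: s^3 + 6s^2 + 3s - 10 = (s - 1)(s + 2)(s + 5), so the eigenvalues are -5, -2, 1.
s=-2: eigenvector (1, 0, -1).
s=-5: eigenvector (1, 0, 0).
s=1: eigenvector (0, 1, 1).
P = [[1, 1, 0], [0, 0, 1], [-1, 0, 1]], D = diag(-2, -5, 1), P⁻¹ = [[0, 1, -1], [1, -1, 1], [0, 1, 0]].
C² = P·diag(4, 25, 1)·P⁻¹ = [[25, -21, 21], [0, 1, 0], [0, -3, 4]].
The requested entry is -21.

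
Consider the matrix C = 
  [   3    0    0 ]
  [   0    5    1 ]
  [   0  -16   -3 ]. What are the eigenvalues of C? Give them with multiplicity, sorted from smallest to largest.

1, 1, 3

Characteristic polynomial: p(μ) = μ^3 - 5μ^2 + 7μ - 3 = (μ - 3)(μ - 1)^2.
Roots (with multiplicity): 1, 1, 3.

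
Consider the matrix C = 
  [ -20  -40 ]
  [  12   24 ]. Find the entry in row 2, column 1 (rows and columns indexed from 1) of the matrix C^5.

Characteristic polynomial: λ^2 - 4λ = λ(λ - 4), so the eigenvalues are 0, 4.
λ=4: eigenvector (-5, 3).
λ=0: eigenvector (-2, 1).
P = [[-5, -2], [3, 1]], D = diag(4, 0), P⁻¹ = [[1, 2], [-3, -5]].
C⁵ = P·diag(1024, 0)·P⁻¹ = [[-5120, -10240], [3072, 6144]].
The requested entry is 3072.

3072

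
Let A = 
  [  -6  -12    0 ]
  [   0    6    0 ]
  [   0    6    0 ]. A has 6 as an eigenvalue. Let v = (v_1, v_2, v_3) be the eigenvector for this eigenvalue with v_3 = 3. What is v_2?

A − 6I = [[-12, -12, 0], [0, 0, 0], [0, 6, -6]].
Solving (A − 6I)v = 0 gives the eigenspace spanned by (-3, 3, 3).
With v_3 = 3, v = (-3, 3, 3), so v_2 = 3.

3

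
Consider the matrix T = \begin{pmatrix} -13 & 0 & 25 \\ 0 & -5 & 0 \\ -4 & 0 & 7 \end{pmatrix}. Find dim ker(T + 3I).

T + 3I = [[-10, 0, 25], [0, -2, 0], [-4, 0, 10]].
This matrix has rank 2, so its null space has dimension 3 − 2 = 1.

1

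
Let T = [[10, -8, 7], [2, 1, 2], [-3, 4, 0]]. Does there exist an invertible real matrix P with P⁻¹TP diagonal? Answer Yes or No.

Characteristic polynomial: p(s) = s^3 - 11s^2 + 39s - 45 = (s - 5)(s - 3)^2.
s = 3 has algebraic multiplicity 2; rank(T − 3I) = 2, so geometric multiplicity = 1.
Geometric multiplicity < algebraic multiplicity, so T is not diagonalizable.

No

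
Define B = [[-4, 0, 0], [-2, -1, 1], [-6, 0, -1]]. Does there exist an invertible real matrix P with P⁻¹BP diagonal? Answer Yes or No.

No

Characteristic polynomial: p(r) = r^3 + 6r^2 + 9r + 4 = (r + 1)^2(r + 4).
r = -1 has algebraic multiplicity 2; rank(B + 1I) = 2, so geometric multiplicity = 1.
Geometric multiplicity < algebraic multiplicity, so B is not diagonalizable.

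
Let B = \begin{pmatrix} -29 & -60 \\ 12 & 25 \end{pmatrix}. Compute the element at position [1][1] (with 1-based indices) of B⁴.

3121

Characteristic polynomial: s^2 + 4s - 5 = (s - 1)(s + 5), so the eigenvalues are -5, 1.
s=-5: eigenvector (5, -2).
s=1: eigenvector (-2, 1).
P = [[5, -2], [-2, 1]], D = diag(-5, 1), P⁻¹ = [[1, 2], [2, 5]].
B⁴ = P·diag(625, 1)·P⁻¹ = [[3121, 6240], [-1248, -2495]].
The requested entry is 3121.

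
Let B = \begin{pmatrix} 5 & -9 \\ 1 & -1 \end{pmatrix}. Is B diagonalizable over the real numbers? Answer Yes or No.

No

Characteristic polynomial: p(t) = t^2 - 4t + 4 = (t - 2)^2.
t = 2 has algebraic multiplicity 2; rank(B − 2I) = 1, so geometric multiplicity = 1.
Geometric multiplicity < algebraic multiplicity, so B is not diagonalizable.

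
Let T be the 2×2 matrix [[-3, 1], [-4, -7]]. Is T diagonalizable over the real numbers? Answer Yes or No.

No

Characteristic polynomial: p(s) = s^2 + 10s + 25 = (s + 5)^2.
s = -5 has algebraic multiplicity 2; rank(T + 5I) = 1, so geometric multiplicity = 1.
Geometric multiplicity < algebraic multiplicity, so T is not diagonalizable.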